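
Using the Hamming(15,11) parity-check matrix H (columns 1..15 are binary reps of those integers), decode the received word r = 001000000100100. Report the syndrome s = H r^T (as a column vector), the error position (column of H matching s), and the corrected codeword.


s = (0, 1, 0, 0)^T, error position = 4, corrected codeword c = 001100000100100

Compute s = H r^T mod 2 one row at a time:
  s_1 = 0 + 0 + 1 + 0 + 0 + 1 + 0 + 0 = 2 ≡ 0 (mod 2).
  s_2 = 0 + 0 + 0 + 0 + 0 + 1 + 0 + 0 = 1 ≡ 1 (mod 2).
  s_3 = 0 + 1 + 0 + 0 + 1 + 0 + 0 + 0 = 2 ≡ 0 (mod 2).
  s_4 = 0 + 1 + 0 + 0 + 0 + 0 + 1 + 0 = 2 ≡ 0 (mod 2).
s = (0, 1, 0, 0)^T — this equals column 4 of H (binary 0100), so error is at position 4.
Correct: flip bit 4 of r = 001000000100100 to get c = 001100000100100.


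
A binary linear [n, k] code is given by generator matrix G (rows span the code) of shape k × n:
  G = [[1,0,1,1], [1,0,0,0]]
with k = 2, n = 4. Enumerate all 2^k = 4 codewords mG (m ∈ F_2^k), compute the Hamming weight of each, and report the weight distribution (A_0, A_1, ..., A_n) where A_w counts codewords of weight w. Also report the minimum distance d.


Weight distribution: A_0 = 1, A_1 = 1, A_2 = 1, A_3 = 1. Minimum distance d = 1.

Enumerate all 2^2 = 4 messages m ∈ F_2^2.
For each, compute codeword c = mG in F_2^4, then tally its weight.
  m = 00 → c = 0000, weight = 0.
  m = 10 → c = 1011, weight = 3.
  m = 01 → c = 1000, weight = 1.
  m = 11 → c = 0011, weight = 2.
Tally weights:
  weight 0: 1 codewords.
  weight 1: 1 codewords.
  weight 2: 1 codewords.
  weight 3: 1 codewords.
Minimum distance d = smallest w > 0 with A_w > 0 = 1.
Sanity: Σ A_w = 4 = 2^2 = 4 ✓.


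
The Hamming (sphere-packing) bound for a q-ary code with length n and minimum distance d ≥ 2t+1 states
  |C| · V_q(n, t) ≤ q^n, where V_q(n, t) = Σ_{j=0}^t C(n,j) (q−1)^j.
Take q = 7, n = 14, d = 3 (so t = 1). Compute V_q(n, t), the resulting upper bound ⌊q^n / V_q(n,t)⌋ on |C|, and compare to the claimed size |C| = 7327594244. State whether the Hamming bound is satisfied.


V_q(n, t) = 85, q^n = 678223072849, Hamming bound = 7979094974, |C| = 7327594244 ≤ bound (satisfied).

Step 1: Compute V_q(n, t) = Σ_{j=0}^1 C(n, j) (q−1)^j.
  j = 0: C(14,0)·(6)^0 = 1·1 = 1.
  j = 1: C(14,1)·(6)^1 = 14·6 = 84.
  V_q(n, t) = 1 + 84 = 85.
Step 2: q^n = 7^14 = 678223072849.
Step 3: Hamming bound ⌊q^n / V_q(n,t)⌋ = ⌊678223072849/85⌋ = 7979094974.
Step 4: Compare |C| = 7327594244 to 7979094974: satisfied.
The claimed |C| lies below the Hamming bound.


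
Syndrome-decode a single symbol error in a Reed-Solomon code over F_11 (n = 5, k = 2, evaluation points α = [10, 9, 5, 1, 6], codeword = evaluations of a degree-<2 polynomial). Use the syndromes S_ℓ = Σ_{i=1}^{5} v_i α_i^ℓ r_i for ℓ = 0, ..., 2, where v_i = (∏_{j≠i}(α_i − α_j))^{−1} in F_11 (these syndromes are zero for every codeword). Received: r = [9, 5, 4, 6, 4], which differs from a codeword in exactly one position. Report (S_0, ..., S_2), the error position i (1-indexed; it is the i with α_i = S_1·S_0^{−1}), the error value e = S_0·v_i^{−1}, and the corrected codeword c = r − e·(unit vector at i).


S = (6, 8, 7), error at position 3, error magnitude e = 4, c = [9, 5, 0, 6, 4].

Step 1: column multipliers v_i = (∏_{j≠i}(α_i − α_j))^{−1} mod 11.
  i = 1 (α = 10): (10−9)(10−5)(10−1)(10−6) = 1·5·9·4 = 180 ≡ 4, so v_1 = 4^{−1} = 3 (mod 11).
  i = 2 (α = 9): (9−10)(9−5)(9−1)(9−6) = (−1)·4·8·3 = −96 ≡ 3, so v_2 = 3^{−1} = 4 (mod 11).
  i = 3 (α = 5): (5−10)(5−9)(5−1)(5−6) = (−5)·(−4)·4·(−1) = −80 ≡ 8, so v_3 = 8^{−1} = 7 (mod 11).
  i = 4 (α = 1): (1−10)(1−9)(1−5)(1−6) = (−9)·(−8)·(−4)·(−5) = 1440 ≡ 10, so v_4 = 10^{−1} = 10 (mod 11).
  i = 5 (α = 6): (6−10)(6−9)(6−5)(6−1) = (−4)·(−3)·1·5 = 60 ≡ 5, so v_5 = 5^{−1} = 9 (mod 11).
  v = [3, 4, 7, 10, 9].
Step 2: syndromes of r = [9, 5, 4, 6, 4] (all sums mod 11).
  S_0 = Σ v_i r_i = 3·9 + 4·5 + 7·4 + 10·6 + 9·4 = 171 ≡ 6.
  S_1 = Σ v_i α_i r_i = 3·10·9 + 4·9·5 + 7·5·4 + 10·1·6 + 9·6·4 = 866 ≡ 8.
  α_i^2 mod 11 = [1, 4, 3, 1, 3].
  S_2 = Σ v_i α_i^2 r_i = 3·1·9 + 4·4·5 + 7·3·4 + 10·1·6 + 9·3·4 = 359 ≡ 7.
  S = (6, 8, 7) ≠ 0, so r is not a codeword (an error is present).
Step 3: locate the error. For a single error e at position i, S_ℓ = v_i·e·α_i^ℓ, so α_err = S_1/S_0.
  S_0^{−1} = 6^{−1} = 2 (mod 11), so α_err = 8·2 = 16 ≡ 5 = α_3. Error position i = 3.
  Consistency check: S_2/S_1 = 7·7 = 49 ≡ 5 = α_err ✓ (single-error assumption holds).
Step 4: error magnitude e = S_0/v_3 = S_0·∏_{j≠3}(α_3 − α_j) = 6·8 = 48 ≡ 4 (mod 11).
Step 5: correct position 3: c_3 = r_3 − e = 4 − 4 ≡ 0 (mod 11). Hence c = [9, 5, 0, 6, 4].
  Check: interpolating c through the α_i gives m(x) = 2 + 4·x (degree < 2) with m(α_i) = c_i for every i, so c is indeed a codeword.


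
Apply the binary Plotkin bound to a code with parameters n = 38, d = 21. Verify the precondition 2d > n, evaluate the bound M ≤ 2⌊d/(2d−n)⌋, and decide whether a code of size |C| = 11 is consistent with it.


Plotkin bound M ≤ 10; given |C| = 11 > bound (violated).

Check applicability: 2d = 42, n = 38.
2d − n = 4 > 0, so Plotkin applies.
Compute d/(2d−n) = 21/4 ≈ 5.2500.
⌊d/(2d−n)⌋ = 5.
Plotkin bound: M ≤ 2·5 = 10.
Given |C| = 11, check: VIOLATED.
This |C| is above the Plotkin bound, so no binary code with n = 38, d = 21 and 11 codewords exists.


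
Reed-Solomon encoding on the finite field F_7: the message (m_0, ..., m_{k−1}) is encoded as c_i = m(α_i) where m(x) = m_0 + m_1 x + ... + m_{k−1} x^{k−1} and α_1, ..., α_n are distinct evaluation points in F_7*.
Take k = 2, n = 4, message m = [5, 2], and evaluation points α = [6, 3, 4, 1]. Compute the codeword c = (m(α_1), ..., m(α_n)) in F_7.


c = [3, 4, 6, 0]

Message polynomial: m(x) = 5 + 2·x (mod 7).
For each evaluation point α_i, compute m(α_i) mod 7:
  α_1 = 6: Horner steps 2 → 3, so m(6) = 3.
  α_2 = 3: Horner steps 2 → 4, so m(3) = 4.
  α_3 = 4: Horner steps 2 → 6, so m(4) = 6.
  α_4 = 1: Horner steps 2 → 0, so m(1) = 0.
Codeword c = [3, 4, 6, 0] ∈ F_7^4.


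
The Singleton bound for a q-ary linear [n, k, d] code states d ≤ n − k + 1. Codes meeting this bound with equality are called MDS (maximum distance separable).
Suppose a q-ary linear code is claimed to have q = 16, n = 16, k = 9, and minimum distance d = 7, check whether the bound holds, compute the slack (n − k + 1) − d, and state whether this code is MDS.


Singleton RHS = n − k + 1 = 8, slack = 1, bound satisfied, not MDS.

Singleton bound: d ≤ n − k + 1.
Here n = 16, k = 9, so n − k + 1 = 8.
Given d = 7, check d ≤ 8: YES.
Slack = (n − k + 1) − d = 1.
The code is NOT MDS (slack = 1 > 0).
Description: the claimed parameters are [16, 9, 7]_16; such a code would be non-MDS.


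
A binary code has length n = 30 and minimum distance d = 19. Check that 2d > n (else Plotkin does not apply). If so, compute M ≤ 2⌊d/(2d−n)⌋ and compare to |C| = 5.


Plotkin bound M ≤ 4; given |C| = 5 > bound (violated).

Check applicability: 2d = 38, n = 30.
2d − n = 8 > 0, so Plotkin applies.
Compute d/(2d−n) = 19/8 ≈ 2.3750.
⌊d/(2d−n)⌋ = 2.
Plotkin bound: M ≤ 2·2 = 4.
Given |C| = 5, check: VIOLATED.
This |C| is above the Plotkin bound, so no binary code with n = 30, d = 19 and 5 codewords exists.


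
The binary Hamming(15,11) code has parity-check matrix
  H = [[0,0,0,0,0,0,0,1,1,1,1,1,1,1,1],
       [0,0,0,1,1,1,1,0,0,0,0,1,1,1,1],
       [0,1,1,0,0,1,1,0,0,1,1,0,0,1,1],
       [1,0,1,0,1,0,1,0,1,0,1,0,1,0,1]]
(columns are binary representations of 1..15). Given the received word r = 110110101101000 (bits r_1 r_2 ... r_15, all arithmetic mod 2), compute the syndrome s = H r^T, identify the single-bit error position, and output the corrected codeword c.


s = (1, 0, 1, 0)^T, error position = 10, corrected codeword c = 110110101001000

Compute s = H r^T mod 2 one row at a time:
  s_1 = 0 + 1 + 1 + 0 + 1 + 0 + 0 + 0 = 3 ≡ 1 (mod 2).
  s_2 = 1 + 1 + 0 + 1 + 1 + 0 + 0 + 0 = 4 ≡ 0 (mod 2).
  s_3 = 1 + 0 + 0 + 1 + 1 + 0 + 0 + 0 = 3 ≡ 1 (mod 2).
  s_4 = 1 + 0 + 1 + 1 + 1 + 0 + 0 + 0 = 4 ≡ 0 (mod 2).
s = (1, 0, 1, 0)^T — this equals column 10 of H (binary 1010), so error is at position 10.
Correct: flip bit 10 of r = 110110101101000 to get c = 110110101001000.


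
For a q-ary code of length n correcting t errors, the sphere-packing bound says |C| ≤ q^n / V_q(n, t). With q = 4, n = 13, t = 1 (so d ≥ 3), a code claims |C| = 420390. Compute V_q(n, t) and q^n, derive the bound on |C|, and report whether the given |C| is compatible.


V_q(n, t) = 40, q^n = 67108864, Hamming bound = 1677721, |C| = 420390 ≤ bound (satisfied).

Step 1: Compute V_q(n, t) = Σ_{j=0}^1 C(n, j) (q−1)^j.
  j = 0: C(13,0)·(3)^0 = 1·1 = 1.
  j = 1: C(13,1)·(3)^1 = 13·3 = 39.
  V_q(n, t) = 1 + 39 = 40.
Step 2: q^n = 4^13 = 67108864.
Step 3: Hamming bound ⌊q^n / V_q(n,t)⌋ = ⌊67108864/40⌋ = 1677721.
Step 4: Compare |C| = 420390 to 1677721: satisfied.
The claimed |C| lies below the Hamming bound.


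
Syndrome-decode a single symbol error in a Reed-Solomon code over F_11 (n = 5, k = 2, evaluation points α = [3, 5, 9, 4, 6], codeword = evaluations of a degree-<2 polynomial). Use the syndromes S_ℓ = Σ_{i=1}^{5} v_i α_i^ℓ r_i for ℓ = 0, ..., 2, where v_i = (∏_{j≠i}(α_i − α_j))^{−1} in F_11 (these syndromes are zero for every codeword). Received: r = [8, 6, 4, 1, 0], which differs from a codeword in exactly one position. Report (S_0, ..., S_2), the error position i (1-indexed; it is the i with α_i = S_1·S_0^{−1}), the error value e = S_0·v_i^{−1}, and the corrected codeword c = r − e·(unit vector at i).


S = (4, 1, 3), error at position 1, error magnitude e = 1, c = [7, 6, 4, 1, 0].

Step 1: column multipliers v_i = (∏_{j≠i}(α_i − α_j))^{−1} mod 11.
  i = 1 (α = 3): (3−5)(3−9)(3−4)(3−6) = (−2)·(−6)·(−1)·(−3) = 36 ≡ 3, so v_1 = 3^{−1} = 4 (mod 11).
  i = 2 (α = 5): (5−3)(5−9)(5−4)(5−6) = 2·(−4)·1·(−1) = 8 ≡ 8, so v_2 = 8^{−1} = 7 (mod 11).
  i = 3 (α = 9): (9−3)(9−5)(9−4)(9−6) = 6·4·5·3 = 360 ≡ 8, so v_3 = 8^{−1} = 7 (mod 11).
  i = 4 (α = 4): (4−3)(4−5)(4−9)(4−6) = 1·(−1)·(−5)·(−2) = −10 ≡ 1, so v_4 = 1^{−1} = 1 (mod 11).
  i = 5 (α = 6): (6−3)(6−5)(6−9)(6−4) = 3·1·(−3)·2 = −18 ≡ 4, so v_5 = 4^{−1} = 3 (mod 11).
  v = [4, 7, 7, 1, 3].
Step 2: syndromes of r = [8, 6, 4, 1, 0] (all sums mod 11).
  S_0 = Σ v_i r_i = 4·8 + 7·6 + 7·4 + 1·1 + 3·0 = 103 ≡ 4.
  S_1 = Σ v_i α_i r_i = 4·3·8 + 7·5·6 + 7·9·4 + 1·4·1 + 3·6·0 = 562 ≡ 1.
  α_i^2 mod 11 = [9, 3, 4, 5, 3].
  S_2 = Σ v_i α_i^2 r_i = 4·9·8 + 7·3·6 + 7·4·4 + 1·5·1 + 3·3·0 = 531 ≡ 3.
  S = (4, 1, 3) ≠ 0, so r is not a codeword (an error is present).
Step 3: locate the error. For a single error e at position i, S_ℓ = v_i·e·α_i^ℓ, so α_err = S_1/S_0.
  S_0^{−1} = 4^{−1} = 3 (mod 11), so α_err = 1·3 = 3 ≡ 3 = α_1. Error position i = 1.
  Consistency check: S_2/S_1 = 3·1 = 3 ≡ 3 = α_err ✓ (single-error assumption holds).
Step 4: error magnitude e = S_0/v_1 = S_0·∏_{j≠1}(α_1 − α_j) = 4·3 = 12 ≡ 1 (mod 11).
Step 5: correct position 1: c_1 = r_1 − e = 8 − 1 ≡ 7 (mod 11). Hence c = [7, 6, 4, 1, 0].
  Check: interpolating c through the α_i gives m(x) = 3 + 5·x (degree < 2) with m(α_i) = c_i for every i, so c is indeed a codeword.


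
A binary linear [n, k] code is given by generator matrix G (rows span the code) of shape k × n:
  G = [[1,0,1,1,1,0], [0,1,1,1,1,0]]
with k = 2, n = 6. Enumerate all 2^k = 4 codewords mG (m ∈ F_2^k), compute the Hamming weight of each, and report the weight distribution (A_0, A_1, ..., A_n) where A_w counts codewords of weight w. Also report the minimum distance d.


Weight distribution: A_0 = 1, A_2 = 1, A_4 = 2. Minimum distance d = 2.

Enumerate all 2^2 = 4 messages m ∈ F_2^2.
For each, compute codeword c = mG in F_2^6, then tally its weight.
  m = 00 → c = 000000, weight = 0.
  m = 10 → c = 101110, weight = 4.
  m = 01 → c = 011110, weight = 4.
  m = 11 → c = 110000, weight = 2.
Tally weights:
  weight 0: 1 codewords.
  weight 2: 1 codewords.
  weight 4: 2 codewords.
Minimum distance d = smallest w > 0 with A_w > 0 = 2.
Sanity: Σ A_w = 4 = 2^2 = 4 ✓.


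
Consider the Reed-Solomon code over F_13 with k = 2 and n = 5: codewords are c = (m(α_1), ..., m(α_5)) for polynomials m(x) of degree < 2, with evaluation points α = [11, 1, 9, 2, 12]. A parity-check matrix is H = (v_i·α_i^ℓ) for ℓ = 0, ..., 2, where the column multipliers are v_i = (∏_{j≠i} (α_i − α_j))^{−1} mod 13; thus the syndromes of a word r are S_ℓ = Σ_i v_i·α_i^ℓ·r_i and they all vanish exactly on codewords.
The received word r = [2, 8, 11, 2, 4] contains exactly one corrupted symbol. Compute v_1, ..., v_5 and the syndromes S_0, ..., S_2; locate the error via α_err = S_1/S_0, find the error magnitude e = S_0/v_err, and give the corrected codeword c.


S = (10, 7, 1), error at position 4, error magnitude e = 5, c = [2, 8, 11, 10, 4].

Step 1: column multipliers v_i = (∏_{j≠i}(α_i − α_j))^{−1} mod 13.
  i = 1 (α = 11): (11−1)(11−9)(11−2)(11−12) = 10·2·9·(−1) = −180 ≡ 2, so v_1 = 2^{−1} = 7 (mod 13).
  i = 2 (α = 1): (1−11)(1−9)(1−2)(1−12) = (−10)·(−8)·(−1)·(−11) = 880 ≡ 9, so v_2 = 9^{−1} = 3 (mod 13).
  i = 3 (α = 9): (9−11)(9−1)(9−2)(9−12) = (−2)·8·7·(−3) = 336 ≡ 11, so v_3 = 11^{−1} = 6 (mod 13).
  i = 4 (α = 2): (2−11)(2−1)(2−9)(2−12) = (−9)·1·(−7)·(−10) = −630 ≡ 7, so v_4 = 7^{−1} = 2 (mod 13).
  i = 5 (α = 12): (12−11)(12−1)(12−9)(12−2) = 1·11·3·10 = 330 ≡ 5, so v_5 = 5^{−1} = 8 (mod 13).
  v = [7, 3, 6, 2, 8].
Step 2: syndromes of r = [2, 8, 11, 2, 4] (all sums mod 13).
  S_0 = Σ v_i r_i = 7·2 + 3·8 + 6·11 + 2·2 + 8·4 = 140 ≡ 10.
  S_1 = Σ v_i α_i r_i = 7·11·2 + 3·1·8 + 6·9·11 + 2·2·2 + 8·12·4 = 1164 ≡ 7.
  α_i^2 mod 13 = [4, 1, 3, 4, 1].
  S_2 = Σ v_i α_i^2 r_i = 7·4·2 + 3·1·8 + 6·3·11 + 2·4·2 + 8·1·4 = 326 ≡ 1.
  S = (10, 7, 1) ≠ 0, so r is not a codeword (an error is present).
Step 3: locate the error. For a single error e at position i, S_ℓ = v_i·e·α_i^ℓ, so α_err = S_1/S_0.
  S_0^{−1} = 10^{−1} = 4 (mod 13), so α_err = 7·4 = 28 ≡ 2 = α_4. Error position i = 4.
  Consistency check: S_2/S_1 = 1·2 = 2 ≡ 2 = α_err ✓ (single-error assumption holds).
Step 4: error magnitude e = S_0/v_4 = S_0·∏_{j≠4}(α_4 − α_j) = 10·7 = 70 ≡ 5 (mod 13).
Step 5: correct position 4: c_4 = r_4 − e = 2 − 5 ≡ 10 (mod 13). Hence c = [2, 8, 11, 10, 4].
  Check: interpolating c through the α_i gives m(x) = 6 + 2·x (degree < 2) with m(α_i) = c_i for every i, so c is indeed a codeword.


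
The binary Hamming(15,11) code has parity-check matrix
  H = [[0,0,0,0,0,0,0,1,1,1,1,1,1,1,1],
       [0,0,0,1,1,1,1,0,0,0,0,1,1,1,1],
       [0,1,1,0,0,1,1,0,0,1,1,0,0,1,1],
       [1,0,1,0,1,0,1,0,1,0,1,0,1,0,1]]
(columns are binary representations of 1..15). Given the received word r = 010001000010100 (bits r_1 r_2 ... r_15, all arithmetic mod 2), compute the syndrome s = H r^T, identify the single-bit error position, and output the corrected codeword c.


s = (0, 0, 1, 0)^T, error position = 2, corrected codeword c = 000001000010100

Compute s = H r^T mod 2 one row at a time:
  s_1 = 0 + 0 + 0 + 1 + 0 + 1 + 0 + 0 = 2 ≡ 0 (mod 2).
  s_2 = 0 + 0 + 1 + 0 + 0 + 1 + 0 + 0 = 2 ≡ 0 (mod 2).
  s_3 = 1 + 0 + 1 + 0 + 0 + 1 + 0 + 0 = 3 ≡ 1 (mod 2).
  s_4 = 0 + 0 + 0 + 0 + 0 + 1 + 1 + 0 = 2 ≡ 0 (mod 2).
s = (0, 0, 1, 0)^T — this equals column 2 of H (binary 0010), so error is at position 2.
Correct: flip bit 2 of r = 010001000010100 to get c = 000001000010100.


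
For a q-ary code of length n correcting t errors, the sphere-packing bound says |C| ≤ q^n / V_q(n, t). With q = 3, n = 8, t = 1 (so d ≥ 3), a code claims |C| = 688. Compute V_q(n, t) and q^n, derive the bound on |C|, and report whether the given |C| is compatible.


V_q(n, t) = 17, q^n = 6561, Hamming bound = 385, |C| = 688 > bound (violated).

Step 1: Compute V_q(n, t) = Σ_{j=0}^1 C(n, j) (q−1)^j.
  j = 0: C(8,0)·(2)^0 = 1·1 = 1.
  j = 1: C(8,1)·(2)^1 = 8·2 = 16.
  V_q(n, t) = 1 + 16 = 17.
Step 2: q^n = 3^8 = 6561.
Step 3: Hamming bound ⌊q^n / V_q(n,t)⌋ = ⌊6561/17⌋ = 385.
Step 4: Compare |C| = 688 to 385: violated.
The claimed |C| lies above the Hamming bound, so no 3-ary code of length 8 with d ≥ 3 can have 688 codewords.


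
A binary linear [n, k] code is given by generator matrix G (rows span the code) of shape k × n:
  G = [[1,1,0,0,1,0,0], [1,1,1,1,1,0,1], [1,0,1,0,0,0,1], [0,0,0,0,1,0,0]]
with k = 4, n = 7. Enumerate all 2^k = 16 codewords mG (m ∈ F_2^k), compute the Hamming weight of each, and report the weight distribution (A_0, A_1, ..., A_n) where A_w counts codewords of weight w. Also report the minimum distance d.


Weight distribution: A_0 = 1, A_1 = 1, A_2 = 3, A_3 = 6, A_4 = 3, A_5 = 1, A_6 = 1. Minimum distance d = 1.

Enumerate all 2^4 = 16 messages m ∈ F_2^4.
For each, compute codeword c = mG in F_2^7, then tally its weight.
  m = 0000 → c = 0000000, weight = 0.
  m = 1000 → c = 1100100, weight = 3.
  m = 0100 → c = 1111101, weight = 6.
  m = 1100 → c = 0011001, weight = 3.
  m = 0010 → c = 1010001, weight = 3.
  m = 1010 → c = 0110101, weight = 4.
  m = 0110 → c = 0101100, weight = 3.
  m = 1110 → c = 1001000, weight = 2.
  m = 0001 → c = 0000100, weight = 1.
  m = 1001 → c = 1100000, weight = 2.
  m = 0101 → c = 1111001, weight = 5.
  m = 1101 → c = 0011101, weight = 4.
  m = 0011 → c = 1010101, weight = 4.
  m = 1011 → c = 0110001, weight = 3.
  m = 0111 → c = 0101000, weight = 2.
  m = 1111 → c = 1001100, weight = 3.
Tally weights:
  weight 0: 1 codewords.
  weight 1: 1 codewords.
  weight 2: 3 codewords.
  weight 3: 6 codewords.
  weight 4: 3 codewords.
  weight 5: 1 codewords.
  weight 6: 1 codewords.
Minimum distance d = smallest w > 0 with A_w > 0 = 1.
Sanity: Σ A_w = 16 = 2^4 = 16 ✓.


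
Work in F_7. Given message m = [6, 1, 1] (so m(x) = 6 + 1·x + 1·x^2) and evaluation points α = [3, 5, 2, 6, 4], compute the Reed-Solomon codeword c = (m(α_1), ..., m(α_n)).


c = [4, 1, 5, 6, 5]

Message polynomial: m(x) = 6 + 1·x + 1·x^2 (mod 7).
For each evaluation point α_i, compute m(α_i) mod 7:
  α_1 = 3: Horner steps 1 → 4 → 4, so m(3) = 4.
  α_2 = 5: Horner steps 1 → 6 → 1, so m(5) = 1.
  α_3 = 2: Horner steps 1 → 3 → 5, so m(2) = 5.
  α_4 = 6: Horner steps 1 → 0 → 6, so m(6) = 6.
  α_5 = 4: Horner steps 1 → 5 → 5, so m(4) = 5.
Codeword c = [4, 1, 5, 6, 5] ∈ F_7^5.


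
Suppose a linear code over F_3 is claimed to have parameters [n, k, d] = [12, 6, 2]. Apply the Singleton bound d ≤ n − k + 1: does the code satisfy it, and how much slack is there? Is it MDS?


Singleton RHS = n − k + 1 = 7, slack = 5, bound satisfied, not MDS.

Singleton bound: d ≤ n − k + 1.
Here n = 12, k = 6, so n − k + 1 = 7.
Given d = 2, check d ≤ 7: YES.
Slack = (n − k + 1) − d = 5.
The code is NOT MDS (slack = 5 > 0).
Description: the claimed parameters are [12, 6, 2]_3; such a code would be non-MDS.


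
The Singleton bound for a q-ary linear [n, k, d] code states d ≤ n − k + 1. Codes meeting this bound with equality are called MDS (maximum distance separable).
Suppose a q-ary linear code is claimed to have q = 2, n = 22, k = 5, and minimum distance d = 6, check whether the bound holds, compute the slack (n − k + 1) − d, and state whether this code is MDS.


Singleton RHS = n − k + 1 = 18, slack = 12, bound satisfied, not MDS.

Singleton bound: d ≤ n − k + 1.
Here n = 22, k = 5, so n − k + 1 = 18.
Given d = 6, check d ≤ 18: YES.
Slack = (n − k + 1) − d = 12.
The code is NOT MDS (slack = 12 > 0).
Description: the claimed parameters are [22, 5, 6]_2; such a code would be non-MDS.


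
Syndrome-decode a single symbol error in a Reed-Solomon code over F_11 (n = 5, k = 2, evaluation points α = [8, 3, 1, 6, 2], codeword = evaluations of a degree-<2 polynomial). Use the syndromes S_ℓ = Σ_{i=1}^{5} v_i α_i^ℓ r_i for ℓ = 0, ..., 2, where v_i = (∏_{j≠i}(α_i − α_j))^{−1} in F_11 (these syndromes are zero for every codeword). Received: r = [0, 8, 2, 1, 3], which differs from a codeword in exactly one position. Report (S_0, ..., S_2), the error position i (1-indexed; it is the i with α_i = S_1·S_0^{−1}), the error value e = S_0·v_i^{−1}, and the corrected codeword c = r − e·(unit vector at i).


S = (1, 1, 1), error at position 3, error magnitude e = 4, c = [0, 8, 9, 1, 3].

Step 1: column multipliers v_i = (∏_{j≠i}(α_i − α_j))^{−1} mod 11.
  i = 1 (α = 8): (8−3)(8−1)(8−6)(8−2) = 5·7·2·6 = 420 ≡ 2, so v_1 = 2^{−1} = 6 (mod 11).
  i = 2 (α = 3): (3−8)(3−1)(3−6)(3−2) = (−5)·2·(−3)·1 = 30 ≡ 8, so v_2 = 8^{−1} = 7 (mod 11).
  i = 3 (α = 1): (1−8)(1−3)(1−6)(1−2) = (−7)·(−2)·(−5)·(−1) = 70 ≡ 4, so v_3 = 4^{−1} = 3 (mod 11).
  i = 4 (α = 6): (6−8)(6−3)(6−1)(6−2) = (−2)·3·5·4 = −120 ≡ 1, so v_4 = 1^{−1} = 1 (mod 11).
  i = 5 (α = 2): (2−8)(2−3)(2−1)(2−6) = (−6)·(−1)·1·(−4) = −24 ≡ 9, so v_5 = 9^{−1} = 5 (mod 11).
  v = [6, 7, 3, 1, 5].
Step 2: syndromes of r = [0, 8, 2, 1, 3] (all sums mod 11).
  S_0 = Σ v_i r_i = 6·0 + 7·8 + 3·2 + 1·1 + 5·3 = 78 ≡ 1.
  S_1 = Σ v_i α_i r_i = 6·8·0 + 7·3·8 + 3·1·2 + 1·6·1 + 5·2·3 = 210 ≡ 1.
  α_i^2 mod 11 = [9, 9, 1, 3, 4].
  S_2 = Σ v_i α_i^2 r_i = 6·9·0 + 7·9·8 + 3·1·2 + 1·3·1 + 5·4·3 = 573 ≡ 1.
  S = (1, 1, 1) ≠ 0, so r is not a codeword (an error is present).
Step 3: locate the error. For a single error e at position i, S_ℓ = v_i·e·α_i^ℓ, so α_err = S_1/S_0.
  S_0^{−1} = 1^{−1} = 1 (mod 11), so α_err = 1·1 = 1 ≡ 1 = α_3. Error position i = 3.
  Consistency check: S_2/S_1 = 1·1 = 1 ≡ 1 = α_err ✓ (single-error assumption holds).
Step 4: error magnitude e = S_0/v_3 = S_0·∏_{j≠3}(α_3 − α_j) = 1·4 = 4 ≡ 4 (mod 11).
Step 5: correct position 3: c_3 = r_3 − e = 2 − 4 ≡ 9 (mod 11). Hence c = [0, 8, 9, 1, 3].
  Check: interpolating c through the α_i gives m(x) = 4 + 5·x (degree < 2) with m(α_i) = c_i for every i, so c is indeed a codeword.


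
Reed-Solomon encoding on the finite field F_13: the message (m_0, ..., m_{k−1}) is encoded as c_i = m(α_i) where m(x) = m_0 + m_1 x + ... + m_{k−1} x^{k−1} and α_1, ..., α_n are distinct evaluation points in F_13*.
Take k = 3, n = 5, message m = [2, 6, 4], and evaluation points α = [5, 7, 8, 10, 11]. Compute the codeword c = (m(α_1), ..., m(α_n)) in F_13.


c = [2, 6, 7, 7, 6]

Message polynomial: m(x) = 2 + 6·x + 4·x^2 (mod 13).
For each evaluation point α_i, compute m(α_i) mod 13:
  α_1 = 5: Horner steps 4 → 0 → 2, so m(5) = 2.
  α_2 = 7: Horner steps 4 → 8 → 6, so m(7) = 6.
  α_3 = 8: Horner steps 4 → 12 → 7, so m(8) = 7.
  α_4 = 10: Horner steps 4 → 7 → 7, so m(10) = 7.
  α_5 = 11: Horner steps 4 → 11 → 6, so m(11) = 6.
Codeword c = [2, 6, 7, 7, 6] ∈ F_13^5.


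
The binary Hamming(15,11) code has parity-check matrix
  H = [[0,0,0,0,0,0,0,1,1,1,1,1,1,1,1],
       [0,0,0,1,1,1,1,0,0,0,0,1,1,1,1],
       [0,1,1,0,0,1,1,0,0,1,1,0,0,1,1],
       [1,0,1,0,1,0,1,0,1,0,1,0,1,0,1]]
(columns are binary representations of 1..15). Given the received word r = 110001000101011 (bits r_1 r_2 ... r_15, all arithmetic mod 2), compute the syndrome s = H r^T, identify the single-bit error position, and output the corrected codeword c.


s = (0, 0, 1, 0)^T, error position = 2, corrected codeword c = 100001000101011

Compute s = H r^T mod 2 one row at a time:
  s_1 = 0 + 0 + 1 + 0 + 1 + 0 + 1 + 1 = 4 ≡ 0 (mod 2).
  s_2 = 0 + 0 + 1 + 0 + 1 + 0 + 1 + 1 = 4 ≡ 0 (mod 2).
  s_3 = 1 + 0 + 1 + 0 + 1 + 0 + 1 + 1 = 5 ≡ 1 (mod 2).
  s_4 = 1 + 0 + 0 + 0 + 0 + 0 + 0 + 1 = 2 ≡ 0 (mod 2).
s = (0, 0, 1, 0)^T — this equals column 2 of H (binary 0010), so error is at position 2.
Correct: flip bit 2 of r = 110001000101011 to get c = 100001000101011.


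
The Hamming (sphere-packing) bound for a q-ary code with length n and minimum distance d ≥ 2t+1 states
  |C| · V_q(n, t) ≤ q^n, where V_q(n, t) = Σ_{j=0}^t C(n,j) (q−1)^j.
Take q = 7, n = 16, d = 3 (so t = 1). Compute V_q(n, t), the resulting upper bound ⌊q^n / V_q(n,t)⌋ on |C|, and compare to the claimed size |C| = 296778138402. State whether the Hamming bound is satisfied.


V_q(n, t) = 97, q^n = 33232930569601, Hamming bound = 342607531645, |C| = 296778138402 ≤ bound (satisfied).

Step 1: Compute V_q(n, t) = Σ_{j=0}^1 C(n, j) (q−1)^j.
  j = 0: C(16,0)·(6)^0 = 1·1 = 1.
  j = 1: C(16,1)·(6)^1 = 16·6 = 96.
  V_q(n, t) = 1 + 96 = 97.
Step 2: q^n = 7^16 = 33232930569601.
Step 3: Hamming bound ⌊q^n / V_q(n,t)⌋ = ⌊33232930569601/97⌋ = 342607531645.
Step 4: Compare |C| = 296778138402 to 342607531645: satisfied.
The claimed |C| lies below the Hamming bound.


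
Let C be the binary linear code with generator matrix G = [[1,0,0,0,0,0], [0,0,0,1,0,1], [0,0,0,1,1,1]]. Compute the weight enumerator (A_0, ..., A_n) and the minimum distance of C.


Weight distribution: A_0 = 1, A_1 = 2, A_2 = 2, A_3 = 2, A_4 = 1. Minimum distance d = 1.

Enumerate all 2^3 = 8 messages m ∈ F_2^3.
For each, compute codeword c = mG in F_2^6, then tally its weight.
  m = 000 → c = 000000, weight = 0.
  m = 100 → c = 100000, weight = 1.
  m = 010 → c = 000101, weight = 2.
  m = 110 → c = 100101, weight = 3.
  m = 001 → c = 000111, weight = 3.
  m = 101 → c = 100111, weight = 4.
  m = 011 → c = 000010, weight = 1.
  m = 111 → c = 100010, weight = 2.
Tally weights:
  weight 0: 1 codewords.
  weight 1: 2 codewords.
  weight 2: 2 codewords.
  weight 3: 2 codewords.
  weight 4: 1 codewords.
Minimum distance d = smallest w > 0 with A_w > 0 = 1.
Sanity: Σ A_w = 8 = 2^3 = 8 ✓.


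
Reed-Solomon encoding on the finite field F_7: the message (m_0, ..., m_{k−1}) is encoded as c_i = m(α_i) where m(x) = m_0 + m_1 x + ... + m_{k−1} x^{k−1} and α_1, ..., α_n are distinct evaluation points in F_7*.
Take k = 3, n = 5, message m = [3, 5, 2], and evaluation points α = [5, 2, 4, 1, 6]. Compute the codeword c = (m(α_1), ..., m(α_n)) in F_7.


c = [1, 0, 6, 3, 0]

Message polynomial: m(x) = 3 + 5·x + 2·x^2 (mod 7).
For each evaluation point α_i, compute m(α_i) mod 7:
  α_1 = 5: Horner steps 2 → 1 → 1, so m(5) = 1.
  α_2 = 2: Horner steps 2 → 2 → 0, so m(2) = 0.
  α_3 = 4: Horner steps 2 → 6 → 6, so m(4) = 6.
  α_4 = 1: Horner steps 2 → 0 → 3, so m(1) = 3.
  α_5 = 6: Horner steps 2 → 3 → 0, so m(6) = 0.
Codeword c = [1, 0, 6, 3, 0] ∈ F_7^5.


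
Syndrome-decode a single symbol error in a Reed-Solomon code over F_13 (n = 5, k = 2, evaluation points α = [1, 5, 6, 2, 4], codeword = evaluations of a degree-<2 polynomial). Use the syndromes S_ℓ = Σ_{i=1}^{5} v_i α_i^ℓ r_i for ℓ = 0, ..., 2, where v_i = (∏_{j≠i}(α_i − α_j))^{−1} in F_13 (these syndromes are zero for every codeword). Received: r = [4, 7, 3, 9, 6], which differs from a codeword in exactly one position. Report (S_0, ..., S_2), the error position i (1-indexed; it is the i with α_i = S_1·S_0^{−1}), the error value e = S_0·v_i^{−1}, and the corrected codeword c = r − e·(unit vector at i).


S = (9, 6, 4), error at position 2, error magnitude e = 9, c = [4, 11, 3, 9, 6].

Step 1: column multipliers v_i = (∏_{j≠i}(α_i − α_j))^{−1} mod 13.
  i = 1 (α = 1): (1−5)(1−6)(1−2)(1−4) = (−4)·(−5)·(−1)·(−3) = 60 ≡ 8, so v_1 = 8^{−1} = 5 (mod 13).
  i = 2 (α = 5): (5−1)(5−6)(5−2)(5−4) = 4·(−1)·3·1 = −12 ≡ 1, so v_2 = 1^{−1} = 1 (mod 13).
  i = 3 (α = 6): (6−1)(6−5)(6−2)(6−4) = 5·1·4·2 = 40 ≡ 1, so v_3 = 1^{−1} = 1 (mod 13).
  i = 4 (α = 2): (2−1)(2−5)(2−6)(2−4) = 1·(−3)·(−4)·(−2) = −24 ≡ 2, so v_4 = 2^{−1} = 7 (mod 13).
  i = 5 (α = 4): (4−1)(4−5)(4−6)(4−2) = 3·(−1)·(−2)·2 = 12 ≡ 12, so v_5 = 12^{−1} = 12 (mod 13).
  v = [5, 1, 1, 7, 12].
Step 2: syndromes of r = [4, 7, 3, 9, 6] (all sums mod 13).
  S_0 = Σ v_i r_i = 5·4 + 1·7 + 1·3 + 7·9 + 12·6 = 165 ≡ 9.
  S_1 = Σ v_i α_i r_i = 5·1·4 + 1·5·7 + 1·6·3 + 7·2·9 + 12·4·6 = 487 ≡ 6.
  α_i^2 mod 13 = [1, 12, 10, 4, 3].
  S_2 = Σ v_i α_i^2 r_i = 5·1·4 + 1·12·7 + 1·10·3 + 7·4·9 + 12·3·6 = 602 ≡ 4.
  S = (9, 6, 4) ≠ 0, so r is not a codeword (an error is present).
Step 3: locate the error. For a single error e at position i, S_ℓ = v_i·e·α_i^ℓ, so α_err = S_1/S_0.
  S_0^{−1} = 9^{−1} = 3 (mod 13), so α_err = 6·3 = 18 ≡ 5 = α_2. Error position i = 2.
  Consistency check: S_2/S_1 = 4·11 = 44 ≡ 5 = α_err ✓ (single-error assumption holds).
Step 4: error magnitude e = S_0/v_2 = S_0·∏_{j≠2}(α_2 − α_j) = 9·1 = 9 ≡ 9 (mod 13).
Step 5: correct position 2: c_2 = r_2 − e = 7 − 9 ≡ 11 (mod 13). Hence c = [4, 11, 3, 9, 6].
  Check: interpolating c through the α_i gives m(x) = 12 + 5·x (degree < 2) with m(α_i) = c_i for every i, so c is indeed a codeword.


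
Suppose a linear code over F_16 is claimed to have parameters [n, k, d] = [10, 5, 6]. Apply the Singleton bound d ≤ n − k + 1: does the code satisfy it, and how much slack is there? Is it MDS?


Singleton RHS = n − k + 1 = 6, slack = 0, bound satisfied, MDS.

Singleton bound: d ≤ n − k + 1.
Here n = 10, k = 5, so n − k + 1 = 6.
Given d = 6, check d ≤ 6: YES.
Slack = (n − k + 1) − d = 0.
The code is MDS (slack = 0).
Description: the claimed parameters are [10, 5, 6]_16; such a code would be MDS (meets Singleton bound).


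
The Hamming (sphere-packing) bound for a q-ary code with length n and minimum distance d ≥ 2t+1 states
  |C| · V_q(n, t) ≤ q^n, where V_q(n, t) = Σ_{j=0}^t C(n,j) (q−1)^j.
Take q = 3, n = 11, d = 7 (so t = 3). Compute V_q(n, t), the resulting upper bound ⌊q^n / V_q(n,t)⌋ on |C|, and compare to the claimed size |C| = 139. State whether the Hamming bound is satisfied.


V_q(n, t) = 1563, q^n = 177147, Hamming bound = 113, |C| = 139 > bound (violated).

Step 1: Compute V_q(n, t) = Σ_{j=0}^3 C(n, j) (q−1)^j.
  j = 0: C(11,0)·(2)^0 = 1·1 = 1.
  j = 1: C(11,1)·(2)^1 = 11·2 = 22.
  j = 2: C(11,2)·(2)^2 = 55·4 = 220.
  j = 3: C(11,3)·(2)^3 = 165·8 = 1320.
  V_q(n, t) = 1 + 22 + 220 + 1320 = 1563.
Step 2: q^n = 3^11 = 177147.
Step 3: Hamming bound ⌊q^n / V_q(n,t)⌋ = ⌊177147/1563⌋ = 113.
Step 4: Compare |C| = 139 to 113: violated.
The claimed |C| lies above the Hamming bound, so no 3-ary code of length 11 with d ≥ 7 can have 139 codewords.


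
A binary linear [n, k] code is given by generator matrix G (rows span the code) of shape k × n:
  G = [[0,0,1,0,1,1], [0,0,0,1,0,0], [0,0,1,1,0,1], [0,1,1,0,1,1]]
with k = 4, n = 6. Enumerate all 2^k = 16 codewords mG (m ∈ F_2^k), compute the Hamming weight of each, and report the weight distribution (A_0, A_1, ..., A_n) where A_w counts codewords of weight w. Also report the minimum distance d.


Weight distribution: A_0 = 1, A_1 = 3, A_2 = 4, A_3 = 4, A_4 = 3, A_5 = 1. Minimum distance d = 1.

Enumerate all 2^4 = 16 messages m ∈ F_2^4.
For each, compute codeword c = mG in F_2^6, then tally its weight.
  m = 0000 → c = 000000, weight = 0.
  m = 1000 → c = 001011, weight = 3.
  m = 0100 → c = 000100, weight = 1.
  m = 1100 → c = 001111, weight = 4.
  m = 0010 → c = 001101, weight = 3.
  m = 1010 → c = 000110, weight = 2.
  m = 0110 → c = 001001, weight = 2.
  m = 1110 → c = 000010, weight = 1.
  m = 0001 → c = 011011, weight = 4.
  m = 1001 → c = 010000, weight = 1.
  m = 0101 → c = 011111, weight = 5.
  m = 1101 → c = 010100, weight = 2.
  m = 0011 → c = 010110, weight = 3.
  m = 1011 → c = 011101, weight = 4.
  m = 0111 → c = 010010, weight = 2.
  m = 1111 → c = 011001, weight = 3.
Tally weights:
  weight 0: 1 codewords.
  weight 1: 3 codewords.
  weight 2: 4 codewords.
  weight 3: 4 codewords.
  weight 4: 3 codewords.
  weight 5: 1 codewords.
Minimum distance d = smallest w > 0 with A_w > 0 = 1.
Sanity: Σ A_w = 16 = 2^4 = 16 ✓.


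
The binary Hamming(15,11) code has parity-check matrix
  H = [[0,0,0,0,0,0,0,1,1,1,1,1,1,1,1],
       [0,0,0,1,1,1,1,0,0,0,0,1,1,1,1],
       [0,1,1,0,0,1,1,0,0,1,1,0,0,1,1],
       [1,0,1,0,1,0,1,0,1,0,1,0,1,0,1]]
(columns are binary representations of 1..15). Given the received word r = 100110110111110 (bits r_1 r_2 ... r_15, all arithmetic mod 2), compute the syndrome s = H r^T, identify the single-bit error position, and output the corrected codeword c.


s = (0, 0, 0, 1)^T, error position = 1, corrected codeword c = 000110110111110

Compute s = H r^T mod 2 one row at a time:
  s_1 = 1 + 0 + 1 + 1 + 1 + 1 + 1 + 0 = 6 ≡ 0 (mod 2).
  s_2 = 1 + 1 + 0 + 1 + 1 + 1 + 1 + 0 = 6 ≡ 0 (mod 2).
  s_3 = 0 + 0 + 0 + 1 + 1 + 1 + 1 + 0 = 4 ≡ 0 (mod 2).
  s_4 = 1 + 0 + 1 + 1 + 0 + 1 + 1 + 0 = 5 ≡ 1 (mod 2).
s = (0, 0, 0, 1)^T — this equals column 1 of H (binary 0001), so error is at position 1.
Correct: flip bit 1 of r = 100110110111110 to get c = 000110110111110.


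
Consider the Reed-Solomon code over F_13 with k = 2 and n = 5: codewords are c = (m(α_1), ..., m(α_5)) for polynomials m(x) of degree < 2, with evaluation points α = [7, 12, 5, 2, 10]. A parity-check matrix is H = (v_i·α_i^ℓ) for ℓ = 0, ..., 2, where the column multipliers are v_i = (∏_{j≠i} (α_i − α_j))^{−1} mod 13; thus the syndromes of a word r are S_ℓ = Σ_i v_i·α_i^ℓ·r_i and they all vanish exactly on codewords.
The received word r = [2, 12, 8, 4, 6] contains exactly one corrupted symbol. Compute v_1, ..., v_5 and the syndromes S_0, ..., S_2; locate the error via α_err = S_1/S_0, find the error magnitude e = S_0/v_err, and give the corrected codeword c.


S = (7, 6, 7), error at position 2, error magnitude e = 12, c = [2, 0, 8, 4, 6].

Step 1: column multipliers v_i = (∏_{j≠i}(α_i − α_j))^{−1} mod 13.
  i = 1 (α = 7): (7−12)(7−5)(7−2)(7−10) = (−5)·2·5·(−3) = 150 ≡ 7, so v_1 = 7^{−1} = 2 (mod 13).
  i = 2 (α = 12): (12−7)(12−5)(12−2)(12−10) = 5·7·10·2 = 700 ≡ 11, so v_2 = 11^{−1} = 6 (mod 13).
  i = 3 (α = 5): (5−7)(5−12)(5−2)(5−10) = (−2)·(−7)·3·(−5) = −210 ≡ 11, so v_3 = 11^{−1} = 6 (mod 13).
  i = 4 (α = 2): (2−7)(2−12)(2−5)(2−10) = (−5)·(−10)·(−3)·(−8) = 1200 ≡ 4, so v_4 = 4^{−1} = 10 (mod 13).
  i = 5 (α = 10): (10−7)(10−12)(10−5)(10−2) = 3·(−2)·5·8 = −240 ≡ 7, so v_5 = 7^{−1} = 2 (mod 13).
  v = [2, 6, 6, 10, 2].
Step 2: syndromes of r = [2, 12, 8, 4, 6] (all sums mod 13).
  S_0 = Σ v_i r_i = 2·2 + 6·12 + 6·8 + 10·4 + 2·6 = 176 ≡ 7.
  S_1 = Σ v_i α_i r_i = 2·7·2 + 6·12·12 + 6·5·8 + 10·2·4 + 2·10·6 = 1332 ≡ 6.
  α_i^2 mod 13 = [10, 1, 12, 4, 9].
  S_2 = Σ v_i α_i^2 r_i = 2·10·2 + 6·1·12 + 6·12·8 + 10·4·4 + 2·9·6 = 956 ≡ 7.
  S = (7, 6, 7) ≠ 0, so r is not a codeword (an error is present).
Step 3: locate the error. For a single error e at position i, S_ℓ = v_i·e·α_i^ℓ, so α_err = S_1/S_0.
  S_0^{−1} = 7^{−1} = 2 (mod 13), so α_err = 6·2 = 12 ≡ 12 = α_2. Error position i = 2.
  Consistency check: S_2/S_1 = 7·11 = 77 ≡ 12 = α_err ✓ (single-error assumption holds).
Step 4: error magnitude e = S_0/v_2 = S_0·∏_{j≠2}(α_2 − α_j) = 7·11 = 77 ≡ 12 (mod 13).
Step 5: correct position 2: c_2 = r_2 − e = 12 − 12 ≡ 0 (mod 13). Hence c = [2, 0, 8, 4, 6].
  Check: interpolating c through the α_i gives m(x) = 10 + 10·x (degree < 2) with m(α_i) = c_i for every i, so c is indeed a codeword.


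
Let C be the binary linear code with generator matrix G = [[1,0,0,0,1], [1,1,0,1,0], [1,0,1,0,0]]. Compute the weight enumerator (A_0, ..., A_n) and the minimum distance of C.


Weight distribution: A_0 = 1, A_2 = 3, A_3 = 3, A_5 = 1. Minimum distance d = 2.

Enumerate all 2^3 = 8 messages m ∈ F_2^3.
For each, compute codeword c = mG in F_2^5, then tally its weight.
  m = 000 → c = 00000, weight = 0.
  m = 100 → c = 10001, weight = 2.
  m = 010 → c = 11010, weight = 3.
  m = 110 → c = 01011, weight = 3.
  m = 001 → c = 10100, weight = 2.
  m = 101 → c = 00101, weight = 2.
  m = 011 → c = 01110, weight = 3.
  m = 111 → c = 11111, weight = 5.
Tally weights:
  weight 0: 1 codewords.
  weight 2: 3 codewords.
  weight 3: 3 codewords.
  weight 5: 1 codewords.
Minimum distance d = smallest w > 0 with A_w > 0 = 2.
Sanity: Σ A_w = 8 = 2^3 = 8 ✓.


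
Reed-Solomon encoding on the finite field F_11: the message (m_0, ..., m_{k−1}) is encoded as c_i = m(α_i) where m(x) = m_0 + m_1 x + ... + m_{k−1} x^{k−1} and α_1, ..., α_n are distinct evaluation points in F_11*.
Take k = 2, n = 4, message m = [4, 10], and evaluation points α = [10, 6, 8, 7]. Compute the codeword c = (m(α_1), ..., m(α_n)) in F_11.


c = [5, 9, 7, 8]

Message polynomial: m(x) = 4 + 10·x (mod 11).
For each evaluation point α_i, compute m(α_i) mod 11:
  α_1 = 10: Horner steps 10 → 5, so m(10) = 5.
  α_2 = 6: Horner steps 10 → 9, so m(6) = 9.
  α_3 = 8: Horner steps 10 → 7, so m(8) = 7.
  α_4 = 7: Horner steps 10 → 8, so m(7) = 8.
Codeword c = [5, 9, 7, 8] ∈ F_11^4.


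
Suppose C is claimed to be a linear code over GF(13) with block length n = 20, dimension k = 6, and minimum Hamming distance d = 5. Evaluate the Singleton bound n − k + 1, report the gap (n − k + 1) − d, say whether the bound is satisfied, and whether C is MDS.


Singleton RHS = n − k + 1 = 15, slack = 10, bound satisfied, not MDS.

Singleton bound: d ≤ n − k + 1.
Here n = 20, k = 6, so n − k + 1 = 15.
Given d = 5, check d ≤ 15: YES.
Slack = (n − k + 1) − d = 10.
The code is NOT MDS (slack = 10 > 0).
Description: the claimed parameters are [20, 6, 5]_13; such a code would be non-MDS.


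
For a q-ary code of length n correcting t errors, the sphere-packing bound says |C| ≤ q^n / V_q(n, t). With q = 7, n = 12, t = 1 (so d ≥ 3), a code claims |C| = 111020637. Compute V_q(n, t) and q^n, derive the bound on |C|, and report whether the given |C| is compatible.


V_q(n, t) = 73, q^n = 13841287201, Hamming bound = 189606673, |C| = 111020637 ≤ bound (satisfied).

Step 1: Compute V_q(n, t) = Σ_{j=0}^1 C(n, j) (q−1)^j.
  j = 0: C(12,0)·(6)^0 = 1·1 = 1.
  j = 1: C(12,1)·(6)^1 = 12·6 = 72.
  V_q(n, t) = 1 + 72 = 73.
Step 2: q^n = 7^12 = 13841287201.
Step 3: Hamming bound ⌊q^n / V_q(n,t)⌋ = ⌊13841287201/73⌋ = 189606673.
Step 4: Compare |C| = 111020637 to 189606673: satisfied.
The claimed |C| lies below the Hamming bound.


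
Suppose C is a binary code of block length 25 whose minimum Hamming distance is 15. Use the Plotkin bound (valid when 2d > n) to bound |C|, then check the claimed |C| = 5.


Plotkin bound M ≤ 6; given |C| = 5 ≤ bound (satisfied).

Check applicability: 2d = 30, n = 25.
2d − n = 5 > 0, so Plotkin applies.
Compute d/(2d−n) = 15/5 ≈ 3.0000.
⌊d/(2d−n)⌋ = 3.
Plotkin bound: M ≤ 2·3 = 6.
Given |C| = 5, check: satisfied.
This |C| is below the Plotkin bound.


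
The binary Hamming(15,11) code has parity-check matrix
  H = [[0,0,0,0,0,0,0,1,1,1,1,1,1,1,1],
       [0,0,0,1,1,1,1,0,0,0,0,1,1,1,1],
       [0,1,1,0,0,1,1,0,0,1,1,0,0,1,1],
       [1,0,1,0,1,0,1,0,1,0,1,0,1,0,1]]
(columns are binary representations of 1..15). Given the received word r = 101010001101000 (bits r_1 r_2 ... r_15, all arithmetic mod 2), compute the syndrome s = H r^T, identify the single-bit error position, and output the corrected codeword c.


s = (1, 0, 0, 0)^T, error position = 8, corrected codeword c = 101010011101000

Compute s = H r^T mod 2 one row at a time:
  s_1 = 0 + 1 + 1 + 0 + 1 + 0 + 0 + 0 = 3 ≡ 1 (mod 2).
  s_2 = 0 + 1 + 0 + 0 + 1 + 0 + 0 + 0 = 2 ≡ 0 (mod 2).
  s_3 = 0 + 1 + 0 + 0 + 1 + 0 + 0 + 0 = 2 ≡ 0 (mod 2).
  s_4 = 1 + 1 + 1 + 0 + 1 + 0 + 0 + 0 = 4 ≡ 0 (mod 2).
s = (1, 0, 0, 0)^T — this equals column 8 of H (binary 1000), so error is at position 8.
Correct: flip bit 8 of r = 101010001101000 to get c = 101010011101000.
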